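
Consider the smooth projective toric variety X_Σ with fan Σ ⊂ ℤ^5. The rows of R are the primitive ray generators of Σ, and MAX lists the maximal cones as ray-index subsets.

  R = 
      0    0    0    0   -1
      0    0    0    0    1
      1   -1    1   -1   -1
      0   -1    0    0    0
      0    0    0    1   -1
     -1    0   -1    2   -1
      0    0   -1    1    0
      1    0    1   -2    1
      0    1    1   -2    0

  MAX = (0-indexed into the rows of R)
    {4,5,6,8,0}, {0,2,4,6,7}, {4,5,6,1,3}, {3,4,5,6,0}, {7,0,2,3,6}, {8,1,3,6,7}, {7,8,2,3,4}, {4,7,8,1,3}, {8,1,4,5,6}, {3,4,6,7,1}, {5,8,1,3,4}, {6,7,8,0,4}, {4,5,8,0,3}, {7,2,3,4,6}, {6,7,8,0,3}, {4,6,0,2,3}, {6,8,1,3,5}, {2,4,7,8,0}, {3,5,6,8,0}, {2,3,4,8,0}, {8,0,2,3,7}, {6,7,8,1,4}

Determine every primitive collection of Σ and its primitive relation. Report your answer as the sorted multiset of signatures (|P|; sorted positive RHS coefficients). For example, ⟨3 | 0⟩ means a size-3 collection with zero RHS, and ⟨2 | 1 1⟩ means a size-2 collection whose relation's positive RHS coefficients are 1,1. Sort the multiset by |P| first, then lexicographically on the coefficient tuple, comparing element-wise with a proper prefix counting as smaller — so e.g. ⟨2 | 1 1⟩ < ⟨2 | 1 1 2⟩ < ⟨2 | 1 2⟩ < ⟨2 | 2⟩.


7 collections generate NE(X_Σ); each relation:

  P = {0,1}:  v_{0} + v_{1} = 0 — sig = ⟨2 | 0⟩
  P = {5,7}:  v_{5} + v_{7} = 0 — sig = ⟨2 | 0⟩
  P = {1,2}:  v_{1} + v_{2} = v_{3} + v_{4} + v_{7} — sig = ⟨2 | 1 1 1⟩
  P = {2,5}:  v_{2} + v_{5} = v_{0} + v_{3} + v_{4} — sig = ⟨2 | 1 1 1⟩
  P = {2,6,8}:  v_{2} + v_{6} + v_{8} = 2·v_{0} + v_{7} — sig = ⟨3 | 1 2⟩
  P = {0,3,4,7}:  v_{0} + v_{3} + v_{4} + v_{7} = v_{2} — sig = ⟨4 | 1⟩
  P = {3,4,6,8}:  v_{3} + v_{4} + v_{6} + v_{8} = v_{0} — sig = ⟨4 | 1⟩

so the primitive-relation signature multiset is
[⟨2 | 0⟩, ⟨2 | 0⟩, ⟨2 | 1 1 1⟩, ⟨2 | 1 1 1⟩, ⟨3 | 1 2⟩, ⟨4 | 1⟩, ⟨4 | 1⟩]


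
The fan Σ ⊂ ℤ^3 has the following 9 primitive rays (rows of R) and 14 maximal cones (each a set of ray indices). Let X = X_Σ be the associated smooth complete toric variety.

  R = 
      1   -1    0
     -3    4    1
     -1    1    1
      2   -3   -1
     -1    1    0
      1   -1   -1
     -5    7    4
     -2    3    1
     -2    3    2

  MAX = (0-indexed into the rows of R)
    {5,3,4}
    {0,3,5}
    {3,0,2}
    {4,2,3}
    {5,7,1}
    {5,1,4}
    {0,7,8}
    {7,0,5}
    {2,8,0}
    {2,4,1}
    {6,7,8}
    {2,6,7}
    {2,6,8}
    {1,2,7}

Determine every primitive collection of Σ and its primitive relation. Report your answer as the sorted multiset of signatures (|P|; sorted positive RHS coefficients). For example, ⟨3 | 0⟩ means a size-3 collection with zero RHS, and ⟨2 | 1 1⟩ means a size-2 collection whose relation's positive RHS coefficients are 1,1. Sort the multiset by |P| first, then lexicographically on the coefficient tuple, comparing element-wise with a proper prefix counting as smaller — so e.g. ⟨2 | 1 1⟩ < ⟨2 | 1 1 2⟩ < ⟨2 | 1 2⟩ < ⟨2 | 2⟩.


17 minimal non-faces of Δ(Σ) (on 9 rays):

  P={0,4}:  v_{0} + v_{4} = 0  ⇒ sig = ⟨2 | 0⟩
  P={2,5}:  v_{2} + v_{5} = 0  ⇒ sig = ⟨2 | 0⟩
  P={3,7}:  v_{3} + v_{7} = 0  ⇒ sig = ⟨2 | 0⟩
  P={0,1}:  v_{0} + v_{1} = v_{7}  ⇒ sig = ⟨2 | 1⟩
  P={1,3}:  v_{1} + v_{3} = v_{4}  ⇒ sig = ⟨2 | 1⟩
  P={4,7}:  v_{4} + v_{7} = v_{1}  ⇒ sig = ⟨2 | 1⟩
  P={3,6}:  v_{3} + v_{6} = v_{2} + v_{8}  ⇒ sig = ⟨2 | 1 1⟩
  P={3,8}:  v_{3} + v_{8} = v_{0} + v_{2}  ⇒ sig = ⟨2 | 1 1⟩
  P={4,8}:  v_{4} + v_{8} = v_{2} + v_{7}  ⇒ sig = ⟨2 | 1 1⟩
  P={5,6}:  v_{5} + v_{6} = v_{7} + v_{8}  ⇒ sig = ⟨2 | 1 1⟩
  P={5,8}:  v_{5} + v_{8} = v_{0} + v_{7}  ⇒ sig = ⟨2 | 1 1⟩
  P={1,8}:  v_{1} + v_{8} = v_{2} + 2·v_{7}  ⇒ sig = ⟨2 | 1 2⟩
  P={0,6}:  v_{0} + v_{6} = 2·v_{8}  ⇒ sig = ⟨2 | 2⟩
  P={4,6}:  v_{4} + v_{6} = 2·v_{2} + 2·v_{7}  ⇒ sig = ⟨2 | 2 2⟩
  P={1,6}:  v_{1} + v_{6} = 2·v_{2} + 3·v_{7}  ⇒ sig = ⟨2 | 2 3⟩
  P={0,2,7}:  v_{0} + v_{2} + v_{7} = v_{8}  ⇒ sig = ⟨3 | 1⟩
  P={2,7,8}:  v_{2} + v_{7} + v_{8} = v_{6}  ⇒ sig = ⟨3 | 1⟩

Sorted signature multiset PRS(X):
    ⟨2 | 0⟩
    ⟨2 | 0⟩
    ⟨2 | 0⟩
    ⟨2 | 1⟩
    ⟨2 | 1⟩
    ⟨2 | 1⟩
    ⟨2 | 1 1⟩
    ⟨2 | 1 1⟩
    ⟨2 | 1 1⟩
    ⟨2 | 1 1⟩
    ⟨2 | 1 1⟩
    ⟨2 | 1 2⟩
    ⟨2 | 2⟩
    ⟨2 | 2 2⟩
    ⟨2 | 2 3⟩
    ⟨3 | 1⟩
    ⟨3 | 1⟩


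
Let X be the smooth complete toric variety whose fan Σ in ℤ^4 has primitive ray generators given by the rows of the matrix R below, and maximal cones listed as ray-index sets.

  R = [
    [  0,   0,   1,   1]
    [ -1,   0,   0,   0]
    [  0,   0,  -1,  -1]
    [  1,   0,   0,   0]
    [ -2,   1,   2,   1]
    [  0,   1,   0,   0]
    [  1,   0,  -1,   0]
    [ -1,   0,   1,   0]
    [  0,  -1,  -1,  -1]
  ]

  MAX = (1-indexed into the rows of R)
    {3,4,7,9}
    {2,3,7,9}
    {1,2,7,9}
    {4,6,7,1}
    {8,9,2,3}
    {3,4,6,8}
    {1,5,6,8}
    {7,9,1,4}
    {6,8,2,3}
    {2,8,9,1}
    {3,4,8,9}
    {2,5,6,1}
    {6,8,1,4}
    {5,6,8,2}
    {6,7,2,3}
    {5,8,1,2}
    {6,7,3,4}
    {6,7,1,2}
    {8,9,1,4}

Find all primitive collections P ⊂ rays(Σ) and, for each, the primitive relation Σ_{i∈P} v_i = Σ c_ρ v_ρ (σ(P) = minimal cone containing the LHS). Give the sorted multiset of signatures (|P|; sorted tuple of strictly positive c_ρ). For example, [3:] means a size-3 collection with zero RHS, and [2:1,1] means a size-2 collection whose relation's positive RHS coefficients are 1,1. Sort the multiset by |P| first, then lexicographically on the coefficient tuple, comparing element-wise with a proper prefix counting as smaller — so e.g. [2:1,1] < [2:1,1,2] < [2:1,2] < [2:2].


9 minimal non-faces of Δ(Σ) (on 9 rays):

  P = {1,3}:  v_{1} + v_{3} = 0  ⟹  sig = [2:]
  P = {2,4}:  v_{2} + v_{4} = 0  ⟹  sig = [2:]
  P = {7,8}:  v_{7} + v_{8} = 0  ⟹  sig = [2:]
  P = {6,9}:  v_{6} + v_{9} = v_{3}  ⟹  sig = [2:1]
  P = {5,9}:  v_{5} + v_{9} = v_{2} + v_{8}  ⟹  sig = [2:1,1]
  P = {3,5}:  v_{3} + v_{5} = v_{2} + v_{6} + v_{8}  ⟹  sig = [2:1,1,1]
  P = {4,5}:  v_{4} + v_{5} = v_{1} + v_{6} + v_{8}  ⟹  sig = [2:1,1,1]
  P = {5,7}:  v_{5} + v_{7} = v_{1} + v_{2} + v_{6}  ⟹  sig = [2:1,1,1]
  P = {1,2,6,8}:  v_{1} + v_{2} + v_{6} + v_{8} = v_{5}  ⟹  sig = [4:1]

Hence PRS(X_Σ) =
{ [2:] ×3,  [2:1],  [2:1,1],  [2:1,1,1] ×3,  [4:1] }


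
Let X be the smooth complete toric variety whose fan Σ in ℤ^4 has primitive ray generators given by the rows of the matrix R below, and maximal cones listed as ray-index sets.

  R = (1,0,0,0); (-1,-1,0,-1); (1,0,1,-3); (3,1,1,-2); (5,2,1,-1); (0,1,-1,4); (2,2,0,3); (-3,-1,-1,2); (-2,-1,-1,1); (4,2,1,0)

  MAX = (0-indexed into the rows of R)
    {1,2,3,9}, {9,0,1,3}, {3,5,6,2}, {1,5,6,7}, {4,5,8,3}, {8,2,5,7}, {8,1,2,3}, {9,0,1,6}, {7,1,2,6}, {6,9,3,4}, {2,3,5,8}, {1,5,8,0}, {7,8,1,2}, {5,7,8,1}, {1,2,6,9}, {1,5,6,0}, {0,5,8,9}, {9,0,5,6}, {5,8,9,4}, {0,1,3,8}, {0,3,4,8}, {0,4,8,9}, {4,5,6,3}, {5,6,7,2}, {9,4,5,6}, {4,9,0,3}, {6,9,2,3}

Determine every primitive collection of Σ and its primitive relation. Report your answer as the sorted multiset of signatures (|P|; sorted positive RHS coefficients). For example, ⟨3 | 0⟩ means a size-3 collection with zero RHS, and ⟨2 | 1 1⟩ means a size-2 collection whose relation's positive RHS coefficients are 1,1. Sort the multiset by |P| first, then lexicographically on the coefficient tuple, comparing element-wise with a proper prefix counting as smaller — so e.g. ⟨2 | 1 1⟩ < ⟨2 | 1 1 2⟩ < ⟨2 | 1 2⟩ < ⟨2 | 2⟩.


The 21 primitive collections of Σ (r=10, n=4):

  {3,7}:  v_{3} + v_{7} = 0  so sig = ⟨2 | 0⟩
  {6,8}:  v_{6} + v_{8} = v_{5}  so sig = ⟨2 | 1⟩
  {0,2}:  v_{0} + v_{2} = v_{1} + v_{3}  so sig = ⟨2 | 1 1⟩
  {1,4}:  v_{1} + v_{4} = v_{0} + v_{3}  so sig = ⟨2 | 1 1⟩
  {4,7}:  v_{4} + v_{7} = v_{8} + v_{9}  so sig = ⟨2 | 1 1⟩
  {7,9}:  v_{7} + v_{9} = v_{1} + v_{6}  so sig = ⟨2 | 1 1⟩
  {0,7}:  v_{0} + v_{7} = 2·v_{1} + v_{5}  so sig = ⟨2 | 1 2⟩
  {2,4}:  v_{2} + v_{4} = 2·v_{3}  so sig = ⟨2 | 2⟩
  {1,2,5}:  v_{1} + v_{2} + v_{5} = 0  so sig = ⟨3 | 0⟩
  {1,3,6}:  v_{1} + v_{3} + v_{6} = v_{9}  so sig = ⟨3 | 1⟩
  {1,8,9}:  v_{1} + v_{8} + v_{9} = v_{0}  so sig = ⟨3 | 1⟩
  {2,8,9}:  v_{2} + v_{8} + v_{9} = v_{3}  so sig = ⟨3 | 1⟩
  {3,8,9}:  v_{3} + v_{8} + v_{9} = v_{4}  so sig = ⟨3 | 1⟩
  {1,3,5}:  v_{1} + v_{3} + v_{5} = v_{8} + v_{9}  so sig = ⟨3 | 1 1⟩
  {1,5,9}:  v_{1} + v_{5} + v_{9} = v_{0} + v_{6}  so sig = ⟨3 | 1 1⟩
  {2,5,9}:  v_{2} + v_{5} + v_{9} = v_{3} + v_{6}  so sig = ⟨3 | 1 1⟩
  {3,5,9}:  v_{3} + v_{5} + v_{9} = v_{4} + v_{6}  so sig = ⟨3 | 1 1⟩
  {0,3,6}:  v_{0} + v_{3} + v_{6} = v_{8} + 2·v_{9}  so sig = ⟨3 | 1 2⟩
  {0,3,5}:  v_{0} + v_{3} + v_{5} = 2·v_{8} + 2·v_{9}  so sig = ⟨3 | 2 2⟩
  {0,4,6}:  v_{0} + v_{4} + v_{6} = 2·v_{8} + 3·v_{9}  so sig = ⟨3 | 2 3⟩
  {0,4,5}:  v_{0} + v_{4} + v_{5} = 3·v_{8} + 3·v_{9}  so sig = ⟨3 | 3 3⟩

Signatures (|P|; sorted positive RHS coefficients), sorted:
[⟨2 | 0⟩, ⟨2 | 1⟩, ⟨2 | 1 1⟩, ⟨2 | 1 1⟩, ⟨2 | 1 1⟩, ⟨2 | 1 1⟩, ⟨2 | 1 2⟩, ⟨2 | 2⟩, ⟨3 | 0⟩, ⟨3 | 1⟩, ⟨3 | 1⟩, ⟨3 | 1⟩, ⟨3 | 1⟩, ⟨3 | 1 1⟩, ⟨3 | 1 1⟩, ⟨3 | 1 1⟩, ⟨3 | 1 1⟩, ⟨3 | 1 2⟩, ⟨3 | 2 2⟩, ⟨3 | 2 3⟩, ⟨3 | 3 3⟩]


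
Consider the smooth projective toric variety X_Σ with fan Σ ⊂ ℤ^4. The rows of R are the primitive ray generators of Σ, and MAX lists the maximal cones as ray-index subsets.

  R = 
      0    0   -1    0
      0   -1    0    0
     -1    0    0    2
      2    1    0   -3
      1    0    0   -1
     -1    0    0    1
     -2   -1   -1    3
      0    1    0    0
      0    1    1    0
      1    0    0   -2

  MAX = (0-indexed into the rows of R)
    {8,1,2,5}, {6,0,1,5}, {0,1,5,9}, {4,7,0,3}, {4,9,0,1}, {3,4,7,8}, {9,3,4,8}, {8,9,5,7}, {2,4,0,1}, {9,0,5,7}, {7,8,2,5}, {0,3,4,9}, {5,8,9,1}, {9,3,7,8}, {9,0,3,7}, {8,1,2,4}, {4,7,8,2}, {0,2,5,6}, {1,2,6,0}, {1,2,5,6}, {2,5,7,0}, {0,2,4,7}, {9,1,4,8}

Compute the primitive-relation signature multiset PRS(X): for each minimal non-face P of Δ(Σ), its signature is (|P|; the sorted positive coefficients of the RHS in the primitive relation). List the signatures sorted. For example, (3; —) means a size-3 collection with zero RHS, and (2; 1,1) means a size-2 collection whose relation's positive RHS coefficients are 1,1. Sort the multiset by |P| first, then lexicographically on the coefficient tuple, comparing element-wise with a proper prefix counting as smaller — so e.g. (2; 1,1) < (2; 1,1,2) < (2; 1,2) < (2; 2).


|primitive collections| = 14. Relations:

  P={1,7}:  v_{1} + v_{7} = 0  ⟹  sig = (2; —)
  P={2,9}:  v_{2} + v_{9} = 0  ⟹  sig = (2; —)
  P={4,5}:  v_{4} + v_{5} = 0  ⟹  sig = (2; —)
  P={0,8}:  v_{0} + v_{8} = v_{7}  ⟹  sig = (2; 1)
  P={3,6}:  v_{3} + v_{6} = v_{0}  ⟹  sig = (2; 1)
  P={1,3}:  v_{1} + v_{3} = v_{4} + v_{9}  ⟹  sig = (2; 1,1)
  P={2,3}:  v_{2} + v_{3} = v_{4} + v_{7}  ⟹  sig = (2; 1,1)
  P={3,5}:  v_{3} + v_{5} = v_{7} + v_{9}  ⟹  sig = (2; 1,1)
  P={6,8}:  v_{6} + v_{8} = v_{2} + v_{5}  ⟹  sig = (2; 1,1)
  P={4,6}:  v_{4} + v_{6} = v_{0} + v_{1} + v_{2}  ⟹  sig = (2; 1,1,1)
  P={6,7}:  v_{6} + v_{7} = v_{0} + v_{2} + v_{5}  ⟹  sig = (2; 1,1,1)
  P={6,9}:  v_{6} + v_{9} = v_{0} + v_{1} + v_{5}  ⟹  sig = (2; 1,1,1)
  P={4,7,9}:  v_{4} + v_{7} + v_{9} = v_{3}  ⟹  sig = (3; 1)
  P={0,1,2,5}:  v_{0} + v_{1} + v_{2} + v_{5} = v_{6}  ⟹  sig = (4; 1)

Signatures (|P|; sorted positive RHS coefficients), sorted:
{ (2; —) ×3,  (2; 1) ×2,  (2; 1,1) ×4,  (2; 1,1,1) ×3,  (3; 1),  (4; 1) }


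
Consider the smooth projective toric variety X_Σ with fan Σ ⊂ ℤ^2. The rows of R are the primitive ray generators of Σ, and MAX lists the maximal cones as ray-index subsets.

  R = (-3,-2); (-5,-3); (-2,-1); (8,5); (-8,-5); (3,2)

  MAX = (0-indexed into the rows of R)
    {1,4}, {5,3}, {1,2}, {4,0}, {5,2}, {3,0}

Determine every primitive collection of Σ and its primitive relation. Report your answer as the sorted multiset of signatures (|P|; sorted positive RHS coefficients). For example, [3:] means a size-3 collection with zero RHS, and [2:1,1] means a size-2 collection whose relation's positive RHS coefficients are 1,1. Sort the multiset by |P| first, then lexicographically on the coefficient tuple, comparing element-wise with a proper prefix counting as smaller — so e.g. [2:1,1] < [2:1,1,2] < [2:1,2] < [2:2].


9 minimal non-faces of Δ(Σ) (on 6 rays):

  {0,5}:  v_{0} + v_{5} = 0 — sig = [2:]
  {3,4}:  v_{3} + v_{4} = 0 — sig = [2:]
  {0,1}:  v_{0} + v_{1} = v_{4} — sig = [2:1]
  {0,2}:  v_{0} + v_{2} = v_{1} — sig = [2:1]
  {1,3}:  v_{1} + v_{3} = v_{5} — sig = [2:1]
  {1,5}:  v_{1} + v_{5} = v_{2} — sig = [2:1]
  {4,5}:  v_{4} + v_{5} = v_{1} — sig = [2:1]
  {2,3}:  v_{2} + v_{3} = 2·v_{5} — sig = [2:2]
  {2,4}:  v_{2} + v_{4} = 2·v_{1} — sig = [2:2]

Signatures (|P|; sorted positive RHS coefficients), sorted:
[[2:], [2:], [2:1], [2:1], [2:1], [2:1], [2:1], [2:2], [2:2]]


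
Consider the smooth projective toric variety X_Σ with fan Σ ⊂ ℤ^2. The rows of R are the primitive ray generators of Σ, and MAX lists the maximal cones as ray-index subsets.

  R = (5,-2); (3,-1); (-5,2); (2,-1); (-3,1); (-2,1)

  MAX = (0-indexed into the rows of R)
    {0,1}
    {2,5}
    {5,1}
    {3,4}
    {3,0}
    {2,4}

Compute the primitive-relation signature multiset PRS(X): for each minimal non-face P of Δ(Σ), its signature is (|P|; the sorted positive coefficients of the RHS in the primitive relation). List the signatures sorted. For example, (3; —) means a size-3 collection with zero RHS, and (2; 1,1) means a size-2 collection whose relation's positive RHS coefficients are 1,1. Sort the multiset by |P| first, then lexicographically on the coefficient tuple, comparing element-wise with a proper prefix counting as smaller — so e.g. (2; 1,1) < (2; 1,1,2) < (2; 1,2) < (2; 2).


9 collections generate NE(X_Σ); each relation:

  {0,2}:  v_{0} + v_{2} = 0 — sig = (2; —)
  {1,4}:  v_{1} + v_{4} = 0 — sig = (2; —)
  {3,5}:  v_{3} + v_{5} = 0 — sig = (2; —)
  {0,4}:  v_{0} + v_{4} = v_{3} — sig = (2; 1)
  {0,5}:  v_{0} + v_{5} = v_{1} — sig = (2; 1)
  {1,2}:  v_{1} + v_{2} = v_{5} — sig = (2; 1)
  {1,3}:  v_{1} + v_{3} = v_{0} — sig = (2; 1)
  {2,3}:  v_{2} + v_{3} = v_{4} — sig = (2; 1)
  {4,5}:  v_{4} + v_{5} = v_{2} — sig = (2; 1)

Signatures (|P|; sorted positive RHS coefficients), sorted:
{ (2; —) ×3,  (2; 1) ×6 }


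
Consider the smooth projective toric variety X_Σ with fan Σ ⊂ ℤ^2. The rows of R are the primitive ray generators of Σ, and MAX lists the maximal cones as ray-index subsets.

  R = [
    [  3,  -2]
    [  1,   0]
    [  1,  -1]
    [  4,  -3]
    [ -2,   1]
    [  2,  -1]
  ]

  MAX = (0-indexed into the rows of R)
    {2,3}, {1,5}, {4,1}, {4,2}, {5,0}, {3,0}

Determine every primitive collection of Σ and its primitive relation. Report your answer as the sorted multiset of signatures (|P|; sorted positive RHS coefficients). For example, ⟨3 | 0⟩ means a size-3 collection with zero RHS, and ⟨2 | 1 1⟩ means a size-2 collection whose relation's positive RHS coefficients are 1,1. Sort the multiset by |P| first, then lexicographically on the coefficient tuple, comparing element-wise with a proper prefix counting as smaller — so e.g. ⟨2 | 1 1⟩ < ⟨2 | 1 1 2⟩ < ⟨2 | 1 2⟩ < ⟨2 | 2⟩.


|primitive collections| = 9. Relations:

  {4,5}:  v_{4} + v_{5} = 0  ⟹  sig = ⟨2 | 0⟩
  {0,2}:  v_{0} + v_{2} = v_{3}  ⟹  sig = ⟨2 | 1⟩
  {0,4}:  v_{0} + v_{4} = v_{2}  ⟹  sig = ⟨2 | 1⟩
  {1,2}:  v_{1} + v_{2} = v_{5}  ⟹  sig = ⟨2 | 1⟩
  {2,5}:  v_{2} + v_{5} = v_{0}  ⟹  sig = ⟨2 | 1⟩
  {1,3}:  v_{1} + v_{3} = v_{0} + v_{5}  ⟹  sig = ⟨2 | 1 1⟩
  {0,1}:  v_{0} + v_{1} = 2·v_{5}  ⟹  sig = ⟨2 | 2⟩
  {3,4}:  v_{3} + v_{4} = 2·v_{2}  ⟹  sig = ⟨2 | 2⟩
  {3,5}:  v_{3} + v_{5} = 2·v_{0}  ⟹  sig = ⟨2 | 2⟩

Sorted signature multiset PRS(X):
[⟨2 | 0⟩, ⟨2 | 1⟩, ⟨2 | 1⟩, ⟨2 | 1⟩, ⟨2 | 1⟩, ⟨2 | 1 1⟩, ⟨2 | 2⟩, ⟨2 | 2⟩, ⟨2 | 2⟩]


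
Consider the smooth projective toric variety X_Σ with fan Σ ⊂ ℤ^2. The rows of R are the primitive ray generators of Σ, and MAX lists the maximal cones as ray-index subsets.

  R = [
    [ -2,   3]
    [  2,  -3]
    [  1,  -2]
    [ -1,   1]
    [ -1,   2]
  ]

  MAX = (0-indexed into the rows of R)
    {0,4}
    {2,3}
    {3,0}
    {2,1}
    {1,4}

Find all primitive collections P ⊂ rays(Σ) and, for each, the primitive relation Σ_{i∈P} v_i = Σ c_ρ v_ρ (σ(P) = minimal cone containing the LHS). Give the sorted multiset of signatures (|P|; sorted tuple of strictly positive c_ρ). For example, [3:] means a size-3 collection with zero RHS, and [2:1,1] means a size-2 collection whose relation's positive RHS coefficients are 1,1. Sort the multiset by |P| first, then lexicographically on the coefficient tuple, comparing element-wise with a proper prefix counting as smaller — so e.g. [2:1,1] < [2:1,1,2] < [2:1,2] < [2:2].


5 collections generate NE(X_Σ); each relation:

  P={0,1}:  v_{0} + v_{1} = 0  ⟹  sig = [2:]
  P={2,4}:  v_{2} + v_{4} = 0  ⟹  sig = [2:]
  P={0,2}:  v_{0} + v_{2} = v_{3}  ⟹  sig = [2:1]
  P={1,3}:  v_{1} + v_{3} = v_{2}  ⟹  sig = [2:1]
  P={3,4}:  v_{3} + v_{4} = v_{0}  ⟹  sig = [2:1]

Sorted signature multiset PRS(X):
    [2:]
    [2:]
    [2:1]
    [2:1]
    [2:1]


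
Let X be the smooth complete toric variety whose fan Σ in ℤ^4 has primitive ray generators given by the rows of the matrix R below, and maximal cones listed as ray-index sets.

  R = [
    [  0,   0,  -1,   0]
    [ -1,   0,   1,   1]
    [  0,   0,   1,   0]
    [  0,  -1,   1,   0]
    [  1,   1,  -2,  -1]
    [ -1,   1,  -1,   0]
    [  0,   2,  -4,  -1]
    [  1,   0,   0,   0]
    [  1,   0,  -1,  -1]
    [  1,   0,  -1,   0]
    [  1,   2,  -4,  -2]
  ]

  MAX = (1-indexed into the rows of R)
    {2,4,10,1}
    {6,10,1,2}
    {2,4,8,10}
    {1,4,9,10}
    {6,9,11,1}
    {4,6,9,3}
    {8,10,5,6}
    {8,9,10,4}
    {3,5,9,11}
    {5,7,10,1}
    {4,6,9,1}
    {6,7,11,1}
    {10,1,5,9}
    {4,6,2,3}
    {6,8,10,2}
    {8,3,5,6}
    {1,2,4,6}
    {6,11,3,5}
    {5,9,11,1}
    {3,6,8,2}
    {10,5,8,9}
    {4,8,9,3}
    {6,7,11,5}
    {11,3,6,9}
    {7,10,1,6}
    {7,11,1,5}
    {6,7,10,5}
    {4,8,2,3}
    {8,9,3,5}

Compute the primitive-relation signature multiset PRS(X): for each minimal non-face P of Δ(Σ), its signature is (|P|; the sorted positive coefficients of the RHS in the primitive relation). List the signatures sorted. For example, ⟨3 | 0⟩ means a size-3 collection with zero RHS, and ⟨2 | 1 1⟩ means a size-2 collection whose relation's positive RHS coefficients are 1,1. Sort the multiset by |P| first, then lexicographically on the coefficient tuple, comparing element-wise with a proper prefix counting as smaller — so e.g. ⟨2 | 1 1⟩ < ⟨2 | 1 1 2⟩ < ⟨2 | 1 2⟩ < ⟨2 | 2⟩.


Primitive collections (21):

  {1,3}:  v_{1} + v_{3} = 0  ⇒ sig = ⟨2 | 0⟩
  {2,9}:  v_{2} + v_{9} = 0  ⇒ sig = ⟨2 | 0⟩
  {1,8}:  v_{1} + v_{8} = v_{10}  ⇒ sig = ⟨2 | 1⟩
  {3,10}:  v_{3} + v_{10} = v_{8}  ⇒ sig = ⟨2 | 1⟩
  {4,5}:  v_{4} + v_{5} = v_{9}  ⇒ sig = ⟨2 | 1⟩
  {2,5}:  v_{2} + v_{5} = v_{6} + v_{8}  ⇒ sig = ⟨2 | 1 1⟩
  {2,11}:  v_{2} + v_{11} = v_{5} + v_{6}  ⇒ sig = ⟨2 | 1 1⟩
  {3,7}:  v_{3} + v_{7} = v_{5} + v_{6}  ⇒ sig = ⟨2 | 1 1⟩
  {7,9}:  v_{7} + v_{9} = v_{1} + v_{11}  ⇒ sig = ⟨2 | 1 1⟩
  {4,7}:  v_{4} + v_{7} = v_{1} + v_{6} + v_{9}  ⇒ sig = ⟨2 | 1 1 1⟩
  {7,8}:  v_{7} + v_{8} = v_{5} + v_{6} + v_{10}  ⇒ sig = ⟨2 | 1 1 1⟩
  {2,7}:  v_{2} + v_{7} = 2·v_{6} + v_{10}  ⇒ sig = ⟨2 | 1 2⟩
  {4,11}:  v_{4} + v_{11} = v_{6} + 2·v_{9}  ⇒ sig = ⟨2 | 1 2⟩
  {10,11}:  v_{10} + v_{11} = v_{1} + 2·v_{5}  ⇒ sig = ⟨2 | 1 2⟩
  {8,11}:  v_{8} + v_{11} = 2·v_{5}  ⇒ sig = ⟨2 | 2⟩
  {4,6,8}:  v_{4} + v_{6} + v_{8} = 0  ⇒ sig = ⟨3 | 0⟩
  {1,5,6}:  v_{1} + v_{5} + v_{6} = v_{7}  ⇒ sig = ⟨3 | 1⟩
  {4,6,10}:  v_{4} + v_{6} + v_{10} = v_{1}  ⇒ sig = ⟨3 | 1⟩
  {5,6,9}:  v_{5} + v_{6} + v_{9} = v_{11}  ⇒ sig = ⟨3 | 1⟩
  {6,8,9}:  v_{6} + v_{8} + v_{9} = v_{5}  ⇒ sig = ⟨3 | 1⟩
  {6,9,10}:  v_{6} + v_{9} + v_{10} = v_{1} + v_{5}  ⇒ sig = ⟨3 | 1 1⟩

Signatures (|P|; sorted positive RHS coefficients), sorted:
    |P|=2: 15 collections, coeffs (), (), (1), (1), (1), (1,1), (1,1), (1,1), (1,1), (1,1,1), (1,1,1), (1,2), (1,2), (1,2), (2)
    |P|=3: 6 collections, coeffs (), (1), (1), (1), (1), (1,1)


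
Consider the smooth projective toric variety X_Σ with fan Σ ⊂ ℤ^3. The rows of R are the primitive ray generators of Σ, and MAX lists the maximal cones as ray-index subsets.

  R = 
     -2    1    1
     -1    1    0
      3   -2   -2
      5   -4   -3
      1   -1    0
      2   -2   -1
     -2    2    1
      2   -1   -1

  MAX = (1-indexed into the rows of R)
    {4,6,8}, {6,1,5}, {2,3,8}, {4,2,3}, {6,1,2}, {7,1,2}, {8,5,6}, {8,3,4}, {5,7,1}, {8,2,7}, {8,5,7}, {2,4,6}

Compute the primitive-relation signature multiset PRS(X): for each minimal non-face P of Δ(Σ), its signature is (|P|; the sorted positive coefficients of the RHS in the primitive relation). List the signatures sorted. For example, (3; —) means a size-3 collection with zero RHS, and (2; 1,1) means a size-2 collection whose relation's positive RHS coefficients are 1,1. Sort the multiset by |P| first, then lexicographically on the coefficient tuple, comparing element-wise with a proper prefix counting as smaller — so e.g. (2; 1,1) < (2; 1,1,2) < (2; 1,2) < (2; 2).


Minimal non-faces — 12 found among 8 rays, 12 max cones:

  P = {1,8}:  v_{1} + v_{8} = 0 ; sig = (2; —)
  P = {2,5}:  v_{2} + v_{5} = 0 ; sig = (2; —)
  P = {6,7}:  v_{6} + v_{7} = 0 ; sig = (2; —)
  P = {3,6}:  v_{3} + v_{6} = v_{4} ; sig = (2; 1)
  P = {4,7}:  v_{4} + v_{7} = v_{3} ; sig = (2; 1)
  P = {1,3}:  v_{1} + v_{3} = v_{2} + v_{6} ; sig = (2; 1,1)
  P = {3,5}:  v_{3} + v_{5} = v_{6} + v_{8} ; sig = (2; 1,1)
  P = {3,7}:  v_{3} + v_{7} = v_{2} + v_{8} ; sig = (2; 1,1)
  P = {1,4}:  v_{1} + v_{4} = v_{2} + 2·v_{6} ; sig = (2; 1,2)
  P = {4,5}:  v_{4} + v_{5} = 2·v_{6} + v_{8} ; sig = (2; 1,2)
  P = {2,6,8}:  v_{2} + v_{6} + v_{8} = v_{3} ; sig = (3; 1)
  P = {2,4,8}:  v_{2} + v_{4} + v_{8} = 2·v_{3} ; sig = (3; 2)

Hence PRS(X_Σ) =
    (2; —)
    (2; —)
    (2; —)
    (2; 1)
    (2; 1)
    (2; 1,1)
    (2; 1,1)
    (2; 1,1)
    (2; 1,2)
    (2; 1,2)
    (3; 1)
    (3; 2)


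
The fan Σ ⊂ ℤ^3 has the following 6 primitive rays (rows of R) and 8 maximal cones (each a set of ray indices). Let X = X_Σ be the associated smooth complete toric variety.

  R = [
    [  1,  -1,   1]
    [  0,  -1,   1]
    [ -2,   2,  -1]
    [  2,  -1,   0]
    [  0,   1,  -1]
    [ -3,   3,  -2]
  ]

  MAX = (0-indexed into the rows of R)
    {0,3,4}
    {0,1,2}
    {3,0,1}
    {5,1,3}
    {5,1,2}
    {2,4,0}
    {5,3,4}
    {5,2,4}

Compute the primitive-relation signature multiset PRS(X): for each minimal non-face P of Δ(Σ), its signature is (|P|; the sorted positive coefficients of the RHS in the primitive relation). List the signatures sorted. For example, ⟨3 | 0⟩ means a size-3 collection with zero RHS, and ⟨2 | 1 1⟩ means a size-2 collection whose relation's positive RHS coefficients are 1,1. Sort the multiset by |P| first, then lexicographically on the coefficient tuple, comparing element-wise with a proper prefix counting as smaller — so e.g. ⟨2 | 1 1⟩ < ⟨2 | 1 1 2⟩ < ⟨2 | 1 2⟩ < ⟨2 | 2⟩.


3 collections generate NE(X_Σ); each relation:

  • {1,4}:  v_{1} + v_{4} = 0  ⇒ sig = ⟨2 | 0⟩
  • {0,5}:  v_{0} + v_{5} = v_{2}  ⇒ sig = ⟨2 | 1⟩
  • {2,3}:  v_{2} + v_{3} = v_{4}  ⇒ sig = ⟨2 | 1⟩

Signatures (|P|; sorted positive RHS coefficients), sorted:
    |P|=2: 3 collections, coeffs (), (1), (1)


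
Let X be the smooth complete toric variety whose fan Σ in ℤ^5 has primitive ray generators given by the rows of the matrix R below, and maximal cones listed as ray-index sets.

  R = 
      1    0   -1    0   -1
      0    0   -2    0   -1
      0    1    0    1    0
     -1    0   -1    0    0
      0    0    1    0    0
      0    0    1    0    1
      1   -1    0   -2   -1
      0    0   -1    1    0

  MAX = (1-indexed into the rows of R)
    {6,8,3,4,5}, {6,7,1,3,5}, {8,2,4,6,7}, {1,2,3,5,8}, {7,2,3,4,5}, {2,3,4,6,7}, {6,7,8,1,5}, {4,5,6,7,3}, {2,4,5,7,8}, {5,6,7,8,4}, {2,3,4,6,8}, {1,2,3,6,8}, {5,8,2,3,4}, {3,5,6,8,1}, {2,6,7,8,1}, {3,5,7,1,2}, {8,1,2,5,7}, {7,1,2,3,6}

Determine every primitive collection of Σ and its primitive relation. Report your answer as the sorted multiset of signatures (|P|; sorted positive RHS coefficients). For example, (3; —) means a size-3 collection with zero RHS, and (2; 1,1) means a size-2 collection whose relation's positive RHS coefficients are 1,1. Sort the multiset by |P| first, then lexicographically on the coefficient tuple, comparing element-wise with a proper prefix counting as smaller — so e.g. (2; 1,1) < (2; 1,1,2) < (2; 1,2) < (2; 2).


Primitive collections (3):

  P={1,4}:  v_{1} + v_{4} = v_{2} ; sig = (2; 1)
  P={2,5,6}:  v_{2} + v_{5} + v_{6} = 0 ; sig = (3; —)
  P={3,7,8}:  v_{3} + v_{7} + v_{8} = v_{1} ; sig = (3; 1)

so the primitive-relation signature multiset is
[(2; 1), (3; —), (3; 1)]


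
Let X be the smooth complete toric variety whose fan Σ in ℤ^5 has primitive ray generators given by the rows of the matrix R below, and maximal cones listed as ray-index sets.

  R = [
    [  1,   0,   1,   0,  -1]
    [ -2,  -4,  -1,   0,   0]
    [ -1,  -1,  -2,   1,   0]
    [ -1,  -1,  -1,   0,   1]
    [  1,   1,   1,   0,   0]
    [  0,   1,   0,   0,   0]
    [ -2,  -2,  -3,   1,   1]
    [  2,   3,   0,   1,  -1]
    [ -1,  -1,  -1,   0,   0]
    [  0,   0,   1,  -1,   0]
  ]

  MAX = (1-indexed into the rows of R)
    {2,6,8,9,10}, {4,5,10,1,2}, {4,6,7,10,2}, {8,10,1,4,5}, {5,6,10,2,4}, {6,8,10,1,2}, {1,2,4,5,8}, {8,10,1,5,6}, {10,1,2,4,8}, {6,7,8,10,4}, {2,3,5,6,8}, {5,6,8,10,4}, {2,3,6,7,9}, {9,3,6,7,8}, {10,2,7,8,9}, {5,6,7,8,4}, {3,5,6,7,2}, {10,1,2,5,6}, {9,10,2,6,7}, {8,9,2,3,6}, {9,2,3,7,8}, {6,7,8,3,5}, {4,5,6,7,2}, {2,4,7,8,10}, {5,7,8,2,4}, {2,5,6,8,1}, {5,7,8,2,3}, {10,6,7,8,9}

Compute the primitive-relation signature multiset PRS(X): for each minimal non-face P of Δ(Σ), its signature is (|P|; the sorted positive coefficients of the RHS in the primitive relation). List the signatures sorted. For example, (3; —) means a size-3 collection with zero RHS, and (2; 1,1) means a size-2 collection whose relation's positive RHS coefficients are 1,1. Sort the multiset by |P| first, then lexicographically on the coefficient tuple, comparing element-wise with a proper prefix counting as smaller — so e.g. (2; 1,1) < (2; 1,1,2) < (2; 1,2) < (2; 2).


Minimal non-faces — 12 found among 10 rays, 28 max cones:

  • {5,9}:  v_{5} + v_{9} = 0 — sig = (2; —)
  • {3,4}:  v_{3} + v_{4} = v_{7} — sig = (2; 1)
  • {3,10}:  v_{3} + v_{10} = v_{9} — sig = (2; 1)
  • {1,3}:  v_{1} + v_{3} = v_{2} + v_{8} — sig = (2; 1,1)
  • {4,9}:  v_{4} + v_{9} = v_{7} + v_{10} — sig = (2; 1,1)
  • {1,7}:  v_{1} + v_{7} = v_{2} + v_{4} + v_{8} — sig = (2; 1,1,1)
  • {1,9}:  v_{1} + v_{9} = v_{2} + v_{8} + v_{10} — sig = (2; 1,1,1)
  • {1,4,6}:  v_{1} + v_{4} + v_{6} = 0 — sig = (3; —)
  • {5,7,10}:  v_{5} + v_{7} + v_{10} = v_{4} — sig = (3; 1)
  • {2,4,6,8}:  v_{2} + v_{4} + v_{6} + v_{8} = v_{3} — sig = (4; 1)
  • {2,5,8,10}:  v_{2} + v_{5} + v_{8} + v_{10} = v_{1} — sig = (4; 1)
  • {2,6,7,8}:  v_{2} + v_{6} + v_{7} + v_{8} = 2·v_{3} — sig = (4; 2)

Sorted signature multiset PRS(X):
    (2; —)
    (2; 1)
    (2; 1)
    (2; 1,1)
    (2; 1,1)
    (2; 1,1,1)
    (2; 1,1,1)
    (3; —)
    (3; 1)
    (4; 1)
    (4; 1)
    (4; 2)


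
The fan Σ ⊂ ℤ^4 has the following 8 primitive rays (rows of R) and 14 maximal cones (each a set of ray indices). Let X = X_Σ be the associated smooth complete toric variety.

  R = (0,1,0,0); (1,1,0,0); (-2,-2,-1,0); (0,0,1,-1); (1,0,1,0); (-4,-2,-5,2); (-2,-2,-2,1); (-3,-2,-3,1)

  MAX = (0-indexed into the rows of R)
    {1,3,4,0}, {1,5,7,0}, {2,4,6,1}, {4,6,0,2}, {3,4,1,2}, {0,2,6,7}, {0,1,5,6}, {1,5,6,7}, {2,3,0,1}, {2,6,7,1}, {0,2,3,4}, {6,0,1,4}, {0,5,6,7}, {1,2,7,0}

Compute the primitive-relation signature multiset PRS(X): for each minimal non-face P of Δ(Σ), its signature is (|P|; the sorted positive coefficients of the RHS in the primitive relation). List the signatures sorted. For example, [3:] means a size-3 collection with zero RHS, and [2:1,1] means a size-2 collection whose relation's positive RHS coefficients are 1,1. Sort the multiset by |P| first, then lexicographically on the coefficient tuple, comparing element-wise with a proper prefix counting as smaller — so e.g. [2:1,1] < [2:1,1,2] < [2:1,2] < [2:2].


|primitive collections| = 9. Relations:

  {3,6}:  v_{3} + v_{6} = v_{2}  ⟹  sig = [2:1]
  {4,7}:  v_{4} + v_{7} = v_{6}  ⟹  sig = [2:1]
  {3,5}:  v_{3} + v_{5} = v_{0} + v_{1} + v_{2} + v_{7}  ⟹  sig = [2:1,1,1,1]
  {3,7}:  v_{3} + v_{7} = v_{0} + v_{1} + 2·v_{2}  ⟹  sig = [2:1,1,2]
  {4,5}:  v_{4} + v_{5} = v_{0} + v_{1} + 2·v_{6}  ⟹  sig = [2:1,1,2]
  {2,5}:  v_{2} + v_{5} = 2·v_{7}  ⟹  sig = [2:2]
  {0,1,2,4}:  v_{0} + v_{1} + v_{2} + v_{4} = 0  ⟹  sig = [4:]
  {0,1,2,6}:  v_{0} + v_{1} + v_{2} + v_{6} = v_{7}  ⟹  sig = [4:1]
  {0,1,6,7}:  v_{0} + v_{1} + v_{6} + v_{7} = v_{5}  ⟹  sig = [4:1]

Signatures (|P|; sorted positive RHS coefficients), sorted:
    [2:1]
    [2:1]
    [2:1,1,1,1]
    [2:1,1,2]
    [2:1,1,2]
    [2:2]
    [4:]
    [4:1]
    [4:1]


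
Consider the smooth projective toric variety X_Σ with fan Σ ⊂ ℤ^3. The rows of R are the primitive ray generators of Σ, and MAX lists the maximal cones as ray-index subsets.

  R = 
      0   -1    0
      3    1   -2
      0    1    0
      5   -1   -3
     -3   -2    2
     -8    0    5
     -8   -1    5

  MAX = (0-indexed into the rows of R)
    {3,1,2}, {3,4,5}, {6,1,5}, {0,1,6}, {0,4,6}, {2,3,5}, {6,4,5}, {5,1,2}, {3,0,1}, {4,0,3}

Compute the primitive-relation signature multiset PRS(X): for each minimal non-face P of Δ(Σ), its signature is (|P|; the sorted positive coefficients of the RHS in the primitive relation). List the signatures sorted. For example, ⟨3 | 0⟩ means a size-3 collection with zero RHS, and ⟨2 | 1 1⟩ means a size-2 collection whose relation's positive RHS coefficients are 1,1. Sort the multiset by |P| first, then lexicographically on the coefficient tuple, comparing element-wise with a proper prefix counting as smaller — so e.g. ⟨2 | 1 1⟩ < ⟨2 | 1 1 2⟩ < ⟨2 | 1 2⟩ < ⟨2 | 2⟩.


|primitive collections| = 7. Relations:

  • {0,2}:  v_{0} + v_{2} = 0  →  sig = ⟨2 | 0⟩
  • {0,5}:  v_{0} + v_{5} = v_{6}  →  sig = ⟨2 | 1⟩
  • {1,4}:  v_{1} + v_{4} = v_{0}  →  sig = ⟨2 | 1⟩
  • {2,6}:  v_{2} + v_{6} = v_{5}  →  sig = ⟨2 | 1⟩
  • {3,6}:  v_{3} + v_{6} = v_{4}  →  sig = ⟨2 | 1⟩
  • {2,4}:  v_{2} + v_{4} = v_{3} + v_{5}  →  sig = ⟨2 | 1 1⟩
  • {1,3,5}:  v_{1} + v_{3} + v_{5} = 0  →  sig = ⟨3 | 0⟩

Sorted signature multiset PRS(X):
    |P|=2: 6 collections, coeffs (), (1), (1), (1), (1), (1,1)
    |P|=3: 1 collection, coeffs ()


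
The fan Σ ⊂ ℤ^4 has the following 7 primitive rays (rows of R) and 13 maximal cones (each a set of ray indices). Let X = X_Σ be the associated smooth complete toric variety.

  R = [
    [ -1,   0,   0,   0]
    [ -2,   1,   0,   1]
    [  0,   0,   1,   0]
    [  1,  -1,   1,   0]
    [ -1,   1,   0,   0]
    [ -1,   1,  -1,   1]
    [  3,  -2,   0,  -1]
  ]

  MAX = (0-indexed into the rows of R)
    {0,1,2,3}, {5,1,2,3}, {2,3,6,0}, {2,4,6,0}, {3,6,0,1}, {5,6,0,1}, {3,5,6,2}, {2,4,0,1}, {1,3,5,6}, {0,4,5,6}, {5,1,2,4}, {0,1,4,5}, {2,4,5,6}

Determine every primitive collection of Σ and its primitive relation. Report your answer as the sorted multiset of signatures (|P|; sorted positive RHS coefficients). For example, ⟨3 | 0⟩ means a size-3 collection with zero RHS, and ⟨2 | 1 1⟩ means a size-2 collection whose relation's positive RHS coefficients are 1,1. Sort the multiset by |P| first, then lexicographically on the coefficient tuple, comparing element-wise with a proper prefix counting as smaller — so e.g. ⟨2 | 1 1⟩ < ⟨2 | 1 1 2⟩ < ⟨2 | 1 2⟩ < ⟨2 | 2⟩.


Primitive collections (5):

  {3,4}:  v_{3} + v_{4} = v_{2}  ⟹  sig = ⟨2 | 1⟩
  {1,4,6}:  v_{1} + v_{4} + v_{6} = 0  ⟹  sig = ⟨3 | 0⟩
  {0,2,5}:  v_{0} + v_{2} + v_{5} = v_{1}  ⟹  sig = ⟨3 | 1⟩
  {1,2,6}:  v_{1} + v_{2} + v_{6} = v_{3}  ⟹  sig = ⟨3 | 1⟩
  {0,3,5}:  v_{0} + v_{3} + v_{5} = 2·v_{1} + v_{6}  ⟹  sig = ⟨3 | 1 2⟩

Sorted signature multiset PRS(X):
    ⟨2 | 1⟩
    ⟨3 | 0⟩
    ⟨3 | 1⟩
    ⟨3 | 1⟩
    ⟨3 | 1 2⟩


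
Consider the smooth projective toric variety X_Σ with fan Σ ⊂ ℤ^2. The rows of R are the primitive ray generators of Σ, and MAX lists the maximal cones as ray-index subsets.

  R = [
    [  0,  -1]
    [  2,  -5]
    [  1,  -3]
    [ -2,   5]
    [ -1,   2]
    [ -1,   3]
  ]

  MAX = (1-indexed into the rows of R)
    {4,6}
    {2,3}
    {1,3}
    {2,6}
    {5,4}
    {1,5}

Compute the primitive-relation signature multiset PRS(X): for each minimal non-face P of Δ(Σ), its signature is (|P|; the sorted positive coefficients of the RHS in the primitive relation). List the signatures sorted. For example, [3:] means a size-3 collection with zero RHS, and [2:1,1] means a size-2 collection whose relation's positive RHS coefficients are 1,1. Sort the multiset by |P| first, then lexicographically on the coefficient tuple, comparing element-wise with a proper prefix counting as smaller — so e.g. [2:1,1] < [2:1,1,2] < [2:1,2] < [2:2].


Primitive collections (9):

  • {2,4}:  v_{2} + v_{4} = 0  ⇒ sig = [2:]
  • {3,6}:  v_{3} + v_{6} = 0  ⇒ sig = [2:]
  • {1,6}:  v_{1} + v_{6} = v_{5}  ⇒ sig = [2:1]
  • {2,5}:  v_{2} + v_{5} = v_{3}  ⇒ sig = [2:1]
  • {3,4}:  v_{3} + v_{4} = v_{5}  ⇒ sig = [2:1]
  • {3,5}:  v_{3} + v_{5} = v_{1}  ⇒ sig = [2:1]
  • {5,6}:  v_{5} + v_{6} = v_{4}  ⇒ sig = [2:1]
  • {1,2}:  v_{1} + v_{2} = 2·v_{3}  ⇒ sig = [2:2]
  • {1,4}:  v_{1} + v_{4} = 2·v_{5}  ⇒ sig = [2:2]

Sorted signature multiset PRS(X):
    |P|=2: 9 collections, coeffs (), (), (1), (1), (1), (1), (1), (2), (2)


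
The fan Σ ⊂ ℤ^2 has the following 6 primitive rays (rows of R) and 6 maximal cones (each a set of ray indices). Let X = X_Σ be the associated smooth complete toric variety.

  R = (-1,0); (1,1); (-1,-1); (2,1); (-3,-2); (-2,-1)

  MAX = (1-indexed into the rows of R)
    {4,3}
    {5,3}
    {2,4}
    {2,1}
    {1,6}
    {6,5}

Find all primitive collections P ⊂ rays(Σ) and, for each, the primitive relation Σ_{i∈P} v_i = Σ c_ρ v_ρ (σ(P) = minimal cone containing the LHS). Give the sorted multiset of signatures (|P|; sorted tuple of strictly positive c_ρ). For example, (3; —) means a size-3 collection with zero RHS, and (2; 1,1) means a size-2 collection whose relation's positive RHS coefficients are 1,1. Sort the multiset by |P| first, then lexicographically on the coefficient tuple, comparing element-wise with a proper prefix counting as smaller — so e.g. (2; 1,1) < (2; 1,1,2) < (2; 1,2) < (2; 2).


9 collections generate NE(X_Σ); each relation:

  P={2,3}:  v_{2} + v_{3} = 0 — sig = (2; —)
  P={4,6}:  v_{4} + v_{6} = 0 — sig = (2; —)
  P={1,3}:  v_{1} + v_{3} = v_{6} — sig = (2; 1)
  P={1,4}:  v_{1} + v_{4} = v_{2} — sig = (2; 1)
  P={2,5}:  v_{2} + v_{5} = v_{6} — sig = (2; 1)
  P={2,6}:  v_{2} + v_{6} = v_{1} — sig = (2; 1)
  P={3,6}:  v_{3} + v_{6} = v_{5} — sig = (2; 1)
  P={4,5}:  v_{4} + v_{5} = v_{3} — sig = (2; 1)
  P={1,5}:  v_{1} + v_{5} = 2·v_{6} — sig = (2; 2)

Sorted signature multiset PRS(X):
{ (2; —) ×2,  (2; 1) ×6,  (2; 2) }


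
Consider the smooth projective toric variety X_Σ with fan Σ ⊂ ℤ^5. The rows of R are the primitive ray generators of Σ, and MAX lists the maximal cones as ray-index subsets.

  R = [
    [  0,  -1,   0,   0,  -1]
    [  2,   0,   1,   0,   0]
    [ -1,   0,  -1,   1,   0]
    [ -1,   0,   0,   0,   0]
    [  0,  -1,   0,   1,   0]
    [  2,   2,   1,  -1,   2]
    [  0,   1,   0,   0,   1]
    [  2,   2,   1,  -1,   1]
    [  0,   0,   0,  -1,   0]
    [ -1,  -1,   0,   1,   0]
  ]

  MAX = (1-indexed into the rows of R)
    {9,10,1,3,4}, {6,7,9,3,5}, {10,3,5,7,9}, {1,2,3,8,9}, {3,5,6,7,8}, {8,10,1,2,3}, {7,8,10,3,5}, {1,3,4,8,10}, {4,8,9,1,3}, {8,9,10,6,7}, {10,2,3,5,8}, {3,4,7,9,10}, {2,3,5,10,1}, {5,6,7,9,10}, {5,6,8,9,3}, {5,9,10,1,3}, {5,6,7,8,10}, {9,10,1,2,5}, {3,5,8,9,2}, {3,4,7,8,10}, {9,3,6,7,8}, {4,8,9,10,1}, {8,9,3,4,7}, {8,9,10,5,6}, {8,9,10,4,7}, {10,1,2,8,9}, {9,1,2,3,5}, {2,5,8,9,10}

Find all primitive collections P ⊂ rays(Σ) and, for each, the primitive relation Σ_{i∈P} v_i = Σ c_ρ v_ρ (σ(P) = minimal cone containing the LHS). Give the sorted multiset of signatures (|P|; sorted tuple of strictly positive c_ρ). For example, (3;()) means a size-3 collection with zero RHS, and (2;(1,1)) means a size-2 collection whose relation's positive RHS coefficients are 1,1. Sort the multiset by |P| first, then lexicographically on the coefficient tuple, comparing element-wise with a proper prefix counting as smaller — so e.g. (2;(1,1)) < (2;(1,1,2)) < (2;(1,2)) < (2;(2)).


Σ has 12 primitive collections:

  P={1,7}:  v_{1} + v_{7} = 0  ⇒ sig = (2;())
  P={4,5}:  v_{4} + v_{5} = v_{10}  ⇒ sig = (2;(1))
  P={2,7}:  v_{2} + v_{7} = v_{5} + v_{8}  ⇒ sig = (2;(1,1))
  P={1,6}:  v_{1} + v_{6} = v_{5} + v_{8} + v_{9}  ⇒ sig = (2;(1,1,1))
  P={2,4}:  v_{2} + v_{4} = v_{1} + v_{8} + v_{10}  ⇒ sig = (2;(1,1,1))
  P={4,6}:  v_{4} + v_{6} = v_{7} + v_{8} + v_{9} + v_{10}  ⇒ sig = (2;(1,1,1,1))
  P={2,6}:  v_{2} + v_{6} = 2·v_{5} + 2·v_{8} + v_{9}  ⇒ sig = (2;(1,2,2))
  P={1,5,8}:  v_{1} + v_{5} + v_{8} = v_{2}  ⇒ sig = (3;(1))
  P={3,6,10}:  v_{3} + v_{6} + v_{10} = v_{5} + 2·v_{7}  ⇒ sig = (3;(1,2))
  P={2,3,9,10}:  v_{2} + v_{3} + v_{9} + v_{10} = v_{5}  ⇒ sig = (4;(1))
  P={3,8,9,10}:  v_{3} + v_{8} + v_{9} + v_{10} = v_{7}  ⇒ sig = (4;(1))
  P={5,7,8,9}:  v_{5} + v_{7} + v_{8} + v_{9} = v_{6}  ⇒ sig = (4;(1))

so the primitive-relation signature multiset is
[(2;()), (2;(1)), (2;(1,1)), (2;(1,1,1)), (2;(1,1,1)), (2;(1,1,1,1)), (2;(1,2,2)), (3;(1)), (3;(1,2)), (4;(1)), (4;(1)), (4;(1))]


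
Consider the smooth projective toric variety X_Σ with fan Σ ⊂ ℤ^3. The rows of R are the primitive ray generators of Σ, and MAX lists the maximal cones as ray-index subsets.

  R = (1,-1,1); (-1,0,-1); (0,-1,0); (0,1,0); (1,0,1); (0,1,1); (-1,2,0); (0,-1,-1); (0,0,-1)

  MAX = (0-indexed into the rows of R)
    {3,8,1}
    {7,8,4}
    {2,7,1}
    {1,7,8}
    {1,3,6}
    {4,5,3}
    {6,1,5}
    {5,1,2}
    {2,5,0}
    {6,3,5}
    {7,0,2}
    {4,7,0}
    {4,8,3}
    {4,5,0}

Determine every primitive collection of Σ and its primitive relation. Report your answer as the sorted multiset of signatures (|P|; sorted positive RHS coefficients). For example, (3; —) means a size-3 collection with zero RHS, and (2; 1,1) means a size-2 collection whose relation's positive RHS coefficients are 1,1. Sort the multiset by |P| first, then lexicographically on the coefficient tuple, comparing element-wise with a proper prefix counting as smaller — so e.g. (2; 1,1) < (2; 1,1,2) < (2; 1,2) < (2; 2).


16 minimal non-faces of Δ(Σ) (on 9 rays):

  {1,4}:  v_{1} + v_{4} = 0  →  sig = (2; —)
  {2,3}:  v_{2} + v_{3} = 0  →  sig = (2; —)
  {5,7}:  v_{5} + v_{7} = 0  →  sig = (2; —)
  {0,1}:  v_{0} + v_{1} = v_{2}  →  sig = (2; 1)
  {0,3}:  v_{0} + v_{3} = v_{4}  →  sig = (2; 1)
  {0,6}:  v_{0} + v_{6} = v_{5}  →  sig = (2; 1)
  {2,4}:  v_{2} + v_{4} = v_{0}  →  sig = (2; 1)
  {2,8}:  v_{2} + v_{8} = v_{7}  →  sig = (2; 1)
  {3,7}:  v_{3} + v_{7} = v_{8}  →  sig = (2; 1)
  {5,8}:  v_{5} + v_{8} = v_{3}  →  sig = (2; 1)
  {0,8}:  v_{0} + v_{8} = v_{4} + v_{7}  →  sig = (2; 1,1)
  {2,6}:  v_{2} + v_{6} = v_{1} + v_{5}  →  sig = (2; 1,1)
  {4,6}:  v_{4} + v_{6} = v_{3} + v_{5}  →  sig = (2; 1,1)
  {6,7}:  v_{6} + v_{7} = v_{1} + v_{3}  →  sig = (2; 1,1)
  {6,8}:  v_{6} + v_{8} = v_{1} + 2·v_{3}  →  sig = (2; 1,2)
  {1,3,5}:  v_{1} + v_{3} + v_{5} = v_{6}  →  sig = (3; 1)

Hence PRS(X_Σ) =
    |P|=2: 15 collections, coeffs (), (), (), (1), (1), (1), (1), (1), (1), (1), (1,1), (1,1), (1,1), (1,1), (1,2)
    |P|=3: 1 collection, coeffs (1)
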